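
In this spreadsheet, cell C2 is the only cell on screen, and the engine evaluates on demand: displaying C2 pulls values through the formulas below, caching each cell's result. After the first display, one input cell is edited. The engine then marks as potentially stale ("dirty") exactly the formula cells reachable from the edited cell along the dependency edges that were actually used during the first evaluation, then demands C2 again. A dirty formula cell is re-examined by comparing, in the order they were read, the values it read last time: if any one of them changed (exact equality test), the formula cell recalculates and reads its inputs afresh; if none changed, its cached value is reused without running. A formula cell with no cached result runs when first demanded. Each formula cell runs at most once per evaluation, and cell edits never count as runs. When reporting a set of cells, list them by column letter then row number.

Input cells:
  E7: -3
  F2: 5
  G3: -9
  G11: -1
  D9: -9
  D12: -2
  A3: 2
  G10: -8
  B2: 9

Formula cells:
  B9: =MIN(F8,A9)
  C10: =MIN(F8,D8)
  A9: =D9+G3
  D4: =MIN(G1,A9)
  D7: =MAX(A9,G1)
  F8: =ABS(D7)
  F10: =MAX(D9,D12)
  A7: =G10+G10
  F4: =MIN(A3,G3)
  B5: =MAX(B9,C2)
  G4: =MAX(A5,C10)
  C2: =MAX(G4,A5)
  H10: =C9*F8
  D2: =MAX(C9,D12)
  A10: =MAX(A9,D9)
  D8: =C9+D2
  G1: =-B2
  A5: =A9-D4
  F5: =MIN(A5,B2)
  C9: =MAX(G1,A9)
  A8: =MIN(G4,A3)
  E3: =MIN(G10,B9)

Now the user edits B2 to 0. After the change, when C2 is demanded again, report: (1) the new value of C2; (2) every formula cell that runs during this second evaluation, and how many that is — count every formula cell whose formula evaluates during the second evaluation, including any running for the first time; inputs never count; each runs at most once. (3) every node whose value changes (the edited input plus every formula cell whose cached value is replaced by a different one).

C2 now evaluates to 0.
Run set: C9, C10, D2, D4, D7, D8, F8, G1, G4 (9 run).
Changed values: B2, C9, C10, D2, D7, D8, F8, G1.
The important point: at A5 every value read last time is unchanged, so the dirty flag clears without a run.

Initial pass — values computed on the first demand:
  A9 = -9 + -9 = -18
  G1 = -(9) = -9
  C9 = MAX(-9, -18) = -9
  D2 = MAX(-9, -2) = -2
  D4 = MIN(-9, -18) = -18
  A5 = -18 - -18 = 0
  D7 = MAX(-18, -9) = -9
  D8 = -9 + -2 = -11
  F8 = ABS(-9) = 9
  C10 = MIN(9, -11) = -11
  G4 = MAX(0, -11) = 0
  C2 = MAX(0, 0) = 0

Second demand — change propagation:
  G1: re-runs because B2 9->0; new result 0.
  C9: re-runs because G1 -9->0; new result 0.
  D2: re-runs because C9 -9->0; new result 0.
  D4: re-runs because G1 -9->0; new result -18 (unchanged).
  A5: re-examined; everything it read last time is the same (A9 unchanged, D4 unchanged) — cache 0 kept, no run.
  D7: re-runs because G1 -9->0; new result 0.
  D8: re-runs because C9 -9->0; D2 -2->0; new result 0.
  F8: re-runs because D7 -9->0; new result 0.
  C10: re-runs because F8 9->0; D8 -11->0; new result 0.
  G4: re-runs because C10 -11->0; new result 0 (unchanged).
  C2: re-examined; everything it read last time is the same (G4 unchanged, A5 unchanged) — cache 0 kept, no run.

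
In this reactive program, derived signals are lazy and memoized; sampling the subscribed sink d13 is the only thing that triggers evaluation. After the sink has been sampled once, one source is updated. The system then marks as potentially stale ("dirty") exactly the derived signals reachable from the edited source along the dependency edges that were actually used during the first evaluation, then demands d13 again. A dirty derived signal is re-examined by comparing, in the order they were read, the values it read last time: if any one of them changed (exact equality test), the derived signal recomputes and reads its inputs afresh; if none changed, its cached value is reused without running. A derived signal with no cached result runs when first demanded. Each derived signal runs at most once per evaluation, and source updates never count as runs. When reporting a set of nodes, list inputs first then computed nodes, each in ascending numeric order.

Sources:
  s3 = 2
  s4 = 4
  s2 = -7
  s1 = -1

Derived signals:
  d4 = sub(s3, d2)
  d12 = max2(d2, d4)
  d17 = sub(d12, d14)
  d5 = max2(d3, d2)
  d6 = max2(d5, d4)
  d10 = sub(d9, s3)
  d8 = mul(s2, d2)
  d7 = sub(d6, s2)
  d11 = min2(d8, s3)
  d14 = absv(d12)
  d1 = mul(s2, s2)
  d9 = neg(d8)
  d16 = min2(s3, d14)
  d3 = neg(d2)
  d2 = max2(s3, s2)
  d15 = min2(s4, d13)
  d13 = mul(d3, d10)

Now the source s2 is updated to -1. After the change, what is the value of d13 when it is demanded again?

Demanding d13 again yields 0.
Note where the cutoff bites: d3 is checked, finds nothing changed, and keeps its cache.

First demand of the output computes:
  d2 = max2(2, -7) = 2
  d3 = neg(2) = -2
  d8 = mul(-7, 2) = -14
  d9 = neg(-14) = 14
  d10 = sub(14, 2) = 12
  d13 = mul(-2, 12) = -24

After the edit, cleaning proceeds:
  d2: a read changed (s2 -7->-1) — executes, giving 2 — identical to its old value.
  d3: dirty, but its reads are unchanged (d2 unchanged); cached -2 stands.
  d8: a read changed (s2 -7->-1) — executes, giving -2.
  d9: a read changed (d8 -14->-2) — executes, giving 2.
  d10: a read changed (d9 14->2) — executes, giving 0.
  d13: a read changed (d10 12->0) — executes, giving 0.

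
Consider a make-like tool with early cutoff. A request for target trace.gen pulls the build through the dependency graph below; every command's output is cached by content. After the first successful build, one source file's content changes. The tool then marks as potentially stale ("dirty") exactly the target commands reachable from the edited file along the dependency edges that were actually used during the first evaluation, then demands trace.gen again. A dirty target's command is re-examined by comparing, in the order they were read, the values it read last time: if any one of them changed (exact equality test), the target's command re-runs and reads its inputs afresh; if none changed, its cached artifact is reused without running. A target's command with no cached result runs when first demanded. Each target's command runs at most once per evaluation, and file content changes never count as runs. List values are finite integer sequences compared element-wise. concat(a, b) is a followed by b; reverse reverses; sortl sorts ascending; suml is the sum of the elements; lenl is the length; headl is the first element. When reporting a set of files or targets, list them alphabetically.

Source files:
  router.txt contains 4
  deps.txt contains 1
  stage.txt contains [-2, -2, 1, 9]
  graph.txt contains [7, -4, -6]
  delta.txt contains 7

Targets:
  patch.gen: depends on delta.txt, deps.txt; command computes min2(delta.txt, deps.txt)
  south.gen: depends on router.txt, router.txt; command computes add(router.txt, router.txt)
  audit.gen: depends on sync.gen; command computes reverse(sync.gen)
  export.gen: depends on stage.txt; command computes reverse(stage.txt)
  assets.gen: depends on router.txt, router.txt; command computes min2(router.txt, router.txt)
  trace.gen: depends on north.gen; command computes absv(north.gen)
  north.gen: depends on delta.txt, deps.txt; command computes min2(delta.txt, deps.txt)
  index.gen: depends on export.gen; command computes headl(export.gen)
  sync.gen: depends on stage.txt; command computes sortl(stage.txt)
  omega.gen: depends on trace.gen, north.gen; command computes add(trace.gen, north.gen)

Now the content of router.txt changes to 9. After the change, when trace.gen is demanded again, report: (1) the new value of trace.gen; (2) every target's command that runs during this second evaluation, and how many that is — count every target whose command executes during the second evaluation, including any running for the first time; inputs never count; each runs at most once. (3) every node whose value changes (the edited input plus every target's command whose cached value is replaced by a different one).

First demand of the output computes:
  north.gen = min2(7, 1) = 1
  trace.gen = absv(1) = 1

After the edit, cleaning proceeds:
  router.txt only reaches undemanded nodes; the second demand re-runs nothing.

Note the shortcut — router.txt feeds only undemanded nodes, so no recomputation happens.

Demanding trace.gen again yields 1.
0 target commands run: none.
The nodes whose values change: router.txt.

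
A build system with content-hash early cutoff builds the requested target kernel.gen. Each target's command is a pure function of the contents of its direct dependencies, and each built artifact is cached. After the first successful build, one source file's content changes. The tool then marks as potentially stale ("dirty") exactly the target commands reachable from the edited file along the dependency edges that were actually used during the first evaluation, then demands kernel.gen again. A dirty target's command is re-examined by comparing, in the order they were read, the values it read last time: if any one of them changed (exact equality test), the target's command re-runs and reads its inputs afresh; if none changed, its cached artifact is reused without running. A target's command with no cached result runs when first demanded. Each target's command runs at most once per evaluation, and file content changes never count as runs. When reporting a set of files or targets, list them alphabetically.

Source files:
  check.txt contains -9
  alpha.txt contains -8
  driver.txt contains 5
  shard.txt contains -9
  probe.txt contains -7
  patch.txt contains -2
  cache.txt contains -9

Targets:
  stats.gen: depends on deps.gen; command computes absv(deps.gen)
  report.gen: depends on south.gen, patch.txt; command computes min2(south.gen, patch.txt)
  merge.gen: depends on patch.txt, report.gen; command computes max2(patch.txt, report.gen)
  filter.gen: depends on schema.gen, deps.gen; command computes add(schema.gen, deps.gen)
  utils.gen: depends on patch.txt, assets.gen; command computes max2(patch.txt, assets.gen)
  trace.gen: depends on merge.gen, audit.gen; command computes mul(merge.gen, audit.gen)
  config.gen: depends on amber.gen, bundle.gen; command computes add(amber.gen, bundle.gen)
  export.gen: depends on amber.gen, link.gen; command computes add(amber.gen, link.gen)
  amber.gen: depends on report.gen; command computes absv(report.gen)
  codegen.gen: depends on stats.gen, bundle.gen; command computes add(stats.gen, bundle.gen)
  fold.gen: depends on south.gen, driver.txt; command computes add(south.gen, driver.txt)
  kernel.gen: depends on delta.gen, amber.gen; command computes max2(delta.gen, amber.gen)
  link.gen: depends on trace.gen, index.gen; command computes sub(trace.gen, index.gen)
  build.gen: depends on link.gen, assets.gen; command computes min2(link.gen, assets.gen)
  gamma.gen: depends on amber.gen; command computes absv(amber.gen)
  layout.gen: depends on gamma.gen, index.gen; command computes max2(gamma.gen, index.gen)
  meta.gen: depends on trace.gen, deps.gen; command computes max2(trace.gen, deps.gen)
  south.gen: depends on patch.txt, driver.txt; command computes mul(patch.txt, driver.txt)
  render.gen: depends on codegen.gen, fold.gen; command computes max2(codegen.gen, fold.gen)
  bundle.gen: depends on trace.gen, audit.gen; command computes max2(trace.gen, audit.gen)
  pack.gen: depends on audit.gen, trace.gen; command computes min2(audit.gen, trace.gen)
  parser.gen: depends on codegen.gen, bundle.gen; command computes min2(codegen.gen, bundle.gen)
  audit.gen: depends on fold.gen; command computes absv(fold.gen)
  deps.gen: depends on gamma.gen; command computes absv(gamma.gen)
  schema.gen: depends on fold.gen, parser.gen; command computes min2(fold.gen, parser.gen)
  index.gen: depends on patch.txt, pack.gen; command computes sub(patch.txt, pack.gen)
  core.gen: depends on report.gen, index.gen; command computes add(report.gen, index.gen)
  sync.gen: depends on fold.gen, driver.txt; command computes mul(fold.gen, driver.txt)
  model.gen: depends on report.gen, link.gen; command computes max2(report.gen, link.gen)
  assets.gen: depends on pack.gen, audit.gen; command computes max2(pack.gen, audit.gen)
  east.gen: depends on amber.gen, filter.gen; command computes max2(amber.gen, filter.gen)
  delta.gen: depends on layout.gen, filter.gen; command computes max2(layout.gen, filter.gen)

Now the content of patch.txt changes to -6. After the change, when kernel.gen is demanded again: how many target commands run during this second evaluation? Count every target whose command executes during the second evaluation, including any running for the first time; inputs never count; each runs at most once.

First evaluation (everything demanded from the output):
  south.gen = mul(-2, 5) = -10
  fold.gen = add(-10, 5) = -5
  audit.gen = absv(-5) = 5
  report.gen = min2(-10, -2) = -10
  amber.gen = absv(-10) = 10
  gamma.gen = absv(10) = 10
  deps.gen = absv(10) = 10
  merge.gen = max2(-2, -10) = -2
  stats.gen = absv(10) = 10
  trace.gen = mul(-2, 5) = -10
  bundle.gen = max2(-10, 5) = 5
  codegen.gen = add(10, 5) = 15
  pack.gen = min2(5, -10) = -10
  index.gen = sub(-2, -10) = 8
  layout.gen = max2(10, 8) = 10
  parser.gen = min2(15, 5) = 5
  schema.gen = min2(-5, 5) = -5
  filter.gen = add(-5, 10) = 5
  delta.gen = max2(10, 5) = 10
  kernel.gen = max2(10, 10) = 10

Propagation after the edit:
  south.gen: runs — patch.txt -2->-6; result -30.
  fold.gen: runs — south.gen -10->-30; result -25.
  audit.gen: runs — fold.gen -5->-25; result 25.
  report.gen: runs — south.gen -10->-30; patch.txt -2->-6; result -30.
  amber.gen: runs — report.gen -10->-30; result 30.
  gamma.gen: runs — amber.gen 10->30; result 30.
  deps.gen: runs — gamma.gen 10->30; result 30.
  merge.gen: runs — patch.txt -2->-6; report.gen -10->-30; result -6.
  stats.gen: runs — deps.gen 10->30; result 30.
  trace.gen: runs — merge.gen -2->-6; audit.gen 5->25; result -150.
  bundle.gen: runs — trace.gen -10->-150; audit.gen 5->25; result 25.
  codegen.gen: runs — stats.gen 10->30; bundle.gen 5->25; result 55.
  pack.gen: runs — audit.gen 5->25; trace.gen -10->-150; result -150.
  index.gen: runs — patch.txt -2->-6; pack.gen -10->-150; result 144.
  layout.gen: runs — gamma.gen 10->30; index.gen 8->144; result 144.
  parser.gen: runs — codegen.gen 15->55; bundle.gen 5->25; result 25.
  schema.gen: runs — fold.gen -5->-25; parser.gen 5->25; result -25.
  filter.gen: runs — schema.gen -5->-25; deps.gen 10->30; result 5 (same value as before).
  delta.gen: runs — layout.gen 10->144; result 144.
  kernel.gen: runs — delta.gen 10->144; amber.gen 10->30; result 144.

Target commands that run: amber.gen, audit.gen, bundle.gen, codegen.gen, delta.gen, deps.gen, filter.gen, fold.gen, gamma.gen, index.gen, kernel.gen, layout.gen, merge.gen, pack.gen, parser.gen, report.gen, schema.gen, south.gen, stats.gen, trace.gen — 20 in total.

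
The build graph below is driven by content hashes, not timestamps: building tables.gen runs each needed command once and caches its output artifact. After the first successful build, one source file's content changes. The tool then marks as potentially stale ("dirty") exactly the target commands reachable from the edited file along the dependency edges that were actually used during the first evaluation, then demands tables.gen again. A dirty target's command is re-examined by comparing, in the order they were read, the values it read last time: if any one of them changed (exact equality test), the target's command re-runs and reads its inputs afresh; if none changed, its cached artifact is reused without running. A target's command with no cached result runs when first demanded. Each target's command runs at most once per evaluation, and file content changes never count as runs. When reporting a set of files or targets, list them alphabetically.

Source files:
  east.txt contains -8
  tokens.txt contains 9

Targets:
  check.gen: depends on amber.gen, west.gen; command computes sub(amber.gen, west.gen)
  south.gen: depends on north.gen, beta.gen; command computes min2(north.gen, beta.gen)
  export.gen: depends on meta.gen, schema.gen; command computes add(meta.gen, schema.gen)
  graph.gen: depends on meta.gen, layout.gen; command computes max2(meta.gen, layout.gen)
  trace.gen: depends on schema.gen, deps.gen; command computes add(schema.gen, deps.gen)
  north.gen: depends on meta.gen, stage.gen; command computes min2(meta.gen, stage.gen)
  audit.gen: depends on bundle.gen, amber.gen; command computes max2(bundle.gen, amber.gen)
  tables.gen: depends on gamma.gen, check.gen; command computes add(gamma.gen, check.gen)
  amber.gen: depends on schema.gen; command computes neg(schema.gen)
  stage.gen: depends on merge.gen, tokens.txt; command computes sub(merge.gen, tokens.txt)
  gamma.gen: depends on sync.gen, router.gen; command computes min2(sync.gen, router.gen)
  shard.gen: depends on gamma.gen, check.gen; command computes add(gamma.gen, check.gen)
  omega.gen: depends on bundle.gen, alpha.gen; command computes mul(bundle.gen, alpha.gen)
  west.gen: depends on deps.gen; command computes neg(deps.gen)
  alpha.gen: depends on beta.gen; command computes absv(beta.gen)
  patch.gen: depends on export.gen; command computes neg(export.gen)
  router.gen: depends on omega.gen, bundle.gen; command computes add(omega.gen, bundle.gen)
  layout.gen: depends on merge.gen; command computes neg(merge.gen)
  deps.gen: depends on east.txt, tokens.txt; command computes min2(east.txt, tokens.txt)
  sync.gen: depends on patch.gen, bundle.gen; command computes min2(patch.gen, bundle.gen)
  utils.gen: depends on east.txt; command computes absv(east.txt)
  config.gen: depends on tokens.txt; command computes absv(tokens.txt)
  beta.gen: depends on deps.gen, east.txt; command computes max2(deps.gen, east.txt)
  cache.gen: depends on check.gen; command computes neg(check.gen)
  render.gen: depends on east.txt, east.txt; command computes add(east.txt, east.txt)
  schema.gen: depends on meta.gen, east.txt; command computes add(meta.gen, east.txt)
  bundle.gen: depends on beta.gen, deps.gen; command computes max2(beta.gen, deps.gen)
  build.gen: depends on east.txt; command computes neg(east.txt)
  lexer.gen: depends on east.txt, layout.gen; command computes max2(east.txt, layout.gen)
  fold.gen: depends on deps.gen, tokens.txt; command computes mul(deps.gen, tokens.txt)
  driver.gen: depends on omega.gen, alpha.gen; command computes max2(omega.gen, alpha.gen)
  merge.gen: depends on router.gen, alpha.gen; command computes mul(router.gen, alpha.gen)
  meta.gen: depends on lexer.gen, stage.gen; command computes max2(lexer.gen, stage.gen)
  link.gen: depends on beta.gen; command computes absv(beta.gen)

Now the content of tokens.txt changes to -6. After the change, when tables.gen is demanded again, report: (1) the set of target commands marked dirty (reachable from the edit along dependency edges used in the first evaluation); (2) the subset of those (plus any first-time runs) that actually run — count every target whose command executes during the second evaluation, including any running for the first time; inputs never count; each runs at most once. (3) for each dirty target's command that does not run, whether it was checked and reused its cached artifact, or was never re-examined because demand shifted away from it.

Dirty set: alpha.gen, amber.gen, beta.gen, bundle.gen, check.gen, deps.gen, export.gen, gamma.gen, layout.gen, lexer.gen, merge.gen, meta.gen, omega.gen, patch.gen, router.gen, schema.gen, stage.gen, sync.gen, tables.gen, west.gen.
Run set: deps.gen, meta.gen, stage.gen (3 run).
Re-examined without running (cache reused): alpha.gen, amber.gen, beta.gen, bundle.gen, check.gen, export.gen, gamma.gen, layout.gen, lexer.gen, merge.gen, omega.gen, patch.gen, router.gen, schema.gen, sync.gen, tables.gen, west.gen.
The important point: at beta.gen every value read last time is unchanged, so the dirty flag clears without a run.

Initial pass — values computed on the first demand:
  deps.gen = min2(-8, 9) = -8
  beta.gen = max2(-8, -8) = -8
  alpha.gen = absv(-8) = 8
  bundle.gen = max2(-8, -8) = -8
  omega.gen = mul(-8, 8) = -64
  router.gen = add(-64, -8) = -72
  merge.gen = mul(-72, 8) = -576
  layout.gen = neg(-576) = 576
  lexer.gen = max2(-8, 576) = 576
  stage.gen = sub(-576, 9) = -585
  meta.gen = max2(576, -585) = 576
  schema.gen = add(576, -8) = 568
  amber.gen = neg(568) = -568
  export.gen = add(576, 568) = 1144
  patch.gen = neg(1144) = -1144
  sync.gen = min2(-1144, -8) = -1144
  gamma.gen = min2(-1144, -72) = -1144
  west.gen = neg(-8) = 8
  check.gen = sub(-568, 8) = -576
  tables.gen = add(-1144, -576) = -1720

Second demand — change propagation:
  deps.gen: re-runs because tokens.txt 9->-6; new result -8 (unchanged).
  beta.gen: re-examined; everything it read last time is the same (deps.gen unchanged, east.txt unchanged) — cache -8 kept, no run.
  alpha.gen: re-examined; everything it read last time is the same (beta.gen unchanged) — cache 8 kept, no run.
  bundle.gen: re-examined; everything it read last time is the same (beta.gen unchanged, deps.gen unchanged) — cache -8 kept, no run.
  omega.gen: re-examined; everything it read last time is the same (bundle.gen unchanged, alpha.gen unchanged) — cache -64 kept, no run.
  router.gen: re-examined; everything it read last time is the same (omega.gen unchanged, bundle.gen unchanged) — cache -72 kept, no run.
  merge.gen: re-examined; everything it read last time is the same (router.gen unchanged, alpha.gen unchanged) — cache -576 kept, no run.
  layout.gen: re-examined; everything it read last time is the same (merge.gen unchanged) — cache 576 kept, no run.
  lexer.gen: re-examined; everything it read last time is the same (east.txt unchanged, layout.gen unchanged) — cache 576 kept, no run.
  stage.gen: re-runs because tokens.txt 9->-6; new result -570.
  meta.gen: re-runs because stage.gen -585->-570; new result 576 (unchanged).
  schema.gen: re-examined; everything it read last time is the same (meta.gen unchanged, east.txt unchanged) — cache 568 kept, no run.
  amber.gen: re-examined; everything it read last time is the same (schema.gen unchanged) — cache -568 kept, no run.
  export.gen: re-examined; everything it read last time is the same (meta.gen unchanged, schema.gen unchanged) — cache 1144 kept, no run.
  patch.gen: re-examined; everything it read last time is the same (export.gen unchanged) — cache -1144 kept, no run.
  sync.gen: re-examined; everything it read last time is the same (patch.gen unchanged, bundle.gen unchanged) — cache -1144 kept, no run.
  gamma.gen: re-examined; everything it read last time is the same (sync.gen unchanged, router.gen unchanged) — cache -1144 kept, no run.
  west.gen: re-examined; everything it read last time is the same (deps.gen unchanged) — cache 8 kept, no run.
  check.gen: re-examined; everything it read last time is the same (amber.gen unchanged, west.gen unchanged) — cache -576 kept, no run.
  tables.gen: re-examined; everything it read last time is the same (gamma.gen unchanged, check.gen unchanged) — cache -1720 kept, no run.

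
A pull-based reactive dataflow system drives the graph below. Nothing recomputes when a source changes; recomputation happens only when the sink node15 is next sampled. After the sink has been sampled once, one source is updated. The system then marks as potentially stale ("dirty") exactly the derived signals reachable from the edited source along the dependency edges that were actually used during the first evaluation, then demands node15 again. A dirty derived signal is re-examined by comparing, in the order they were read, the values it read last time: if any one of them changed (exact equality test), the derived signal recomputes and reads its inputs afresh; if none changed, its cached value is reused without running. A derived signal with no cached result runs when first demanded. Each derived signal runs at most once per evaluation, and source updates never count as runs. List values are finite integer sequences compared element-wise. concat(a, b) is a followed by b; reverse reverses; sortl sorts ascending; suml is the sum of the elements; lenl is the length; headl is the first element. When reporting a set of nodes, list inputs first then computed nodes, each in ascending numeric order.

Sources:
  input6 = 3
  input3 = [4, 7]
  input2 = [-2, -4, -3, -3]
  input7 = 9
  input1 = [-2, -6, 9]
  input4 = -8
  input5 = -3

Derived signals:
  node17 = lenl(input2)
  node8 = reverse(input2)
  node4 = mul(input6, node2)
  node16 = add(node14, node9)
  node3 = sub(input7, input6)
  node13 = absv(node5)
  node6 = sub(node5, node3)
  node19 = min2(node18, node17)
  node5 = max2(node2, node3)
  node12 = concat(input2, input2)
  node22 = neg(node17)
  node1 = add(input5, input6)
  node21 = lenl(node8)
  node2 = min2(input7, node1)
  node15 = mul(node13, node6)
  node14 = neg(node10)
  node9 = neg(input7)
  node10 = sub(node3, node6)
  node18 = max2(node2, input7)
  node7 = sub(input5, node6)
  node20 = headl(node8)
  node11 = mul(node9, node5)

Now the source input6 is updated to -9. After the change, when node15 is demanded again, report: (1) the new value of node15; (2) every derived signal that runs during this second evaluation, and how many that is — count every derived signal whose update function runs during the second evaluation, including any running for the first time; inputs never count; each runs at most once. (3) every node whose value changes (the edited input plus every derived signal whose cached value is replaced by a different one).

New value of node15: 0.
Derived signals that run: node1, node2, node3, node5, node6, node13, node15 — 7 in total.
Values that change: input6, node1, node2, node3, node5, node13.

First evaluation (everything demanded from the output):
  node1 = add(-3, 3) = 0
  node2 = min2(9, 0) = 0
  node3 = sub(9, 3) = 6
  node5 = max2(0, 6) = 6
  node6 = sub(6, 6) = 0
  node13 = absv(6) = 6
  node15 = mul(6, 0) = 0

Propagation after the edit:
  node1: runs — input6 3->-9; result -12.
  node2: runs — node1 0->-12; result -12.
  node3: runs — input6 3->-9; result 18.
  node5: runs — node2 0->-12; node3 6->18; result 18.
  node6: runs — node5 6->18; node3 6->18; result 0 (same value as before).
  node13: runs — node5 6->18; result 18.
  node15: runs — node13 6->18; result 0 (same value as before).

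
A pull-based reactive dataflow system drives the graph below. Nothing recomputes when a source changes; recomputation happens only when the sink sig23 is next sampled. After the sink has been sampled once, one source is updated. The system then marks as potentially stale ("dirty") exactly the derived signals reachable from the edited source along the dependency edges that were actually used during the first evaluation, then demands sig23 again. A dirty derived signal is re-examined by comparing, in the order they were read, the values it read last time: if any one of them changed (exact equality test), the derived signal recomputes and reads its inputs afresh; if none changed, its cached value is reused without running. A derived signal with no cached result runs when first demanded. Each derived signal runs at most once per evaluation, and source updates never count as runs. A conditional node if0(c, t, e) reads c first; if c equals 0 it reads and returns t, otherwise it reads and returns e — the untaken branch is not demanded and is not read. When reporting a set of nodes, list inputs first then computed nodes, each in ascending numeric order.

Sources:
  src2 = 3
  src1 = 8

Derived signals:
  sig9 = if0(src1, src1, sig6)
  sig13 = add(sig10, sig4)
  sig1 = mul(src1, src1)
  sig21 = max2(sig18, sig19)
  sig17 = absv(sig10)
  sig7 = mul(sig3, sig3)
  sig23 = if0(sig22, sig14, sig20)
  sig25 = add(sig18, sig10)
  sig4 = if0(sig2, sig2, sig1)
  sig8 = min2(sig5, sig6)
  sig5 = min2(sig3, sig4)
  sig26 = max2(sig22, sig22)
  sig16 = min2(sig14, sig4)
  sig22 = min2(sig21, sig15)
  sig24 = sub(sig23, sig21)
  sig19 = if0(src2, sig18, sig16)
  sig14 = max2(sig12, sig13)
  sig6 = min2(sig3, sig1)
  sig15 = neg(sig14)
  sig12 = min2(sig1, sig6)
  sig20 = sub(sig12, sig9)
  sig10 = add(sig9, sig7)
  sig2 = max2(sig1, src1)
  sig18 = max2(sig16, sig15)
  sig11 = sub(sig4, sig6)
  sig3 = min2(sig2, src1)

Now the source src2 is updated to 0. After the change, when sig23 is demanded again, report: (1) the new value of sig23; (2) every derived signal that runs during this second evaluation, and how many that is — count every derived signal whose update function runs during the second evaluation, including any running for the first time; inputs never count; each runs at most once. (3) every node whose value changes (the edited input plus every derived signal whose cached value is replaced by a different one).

First evaluation (everything demanded from the output):
  sig1 = mul(8, 8) = 64
  sig2 = max2(64, 8) = 64
  sig3 = min2(64, 8) = 8
  sig4 = if0(sig2=64 -> else branch sig1) = 64
  sig6 = min2(8, 64) = 8
  sig7 = mul(8, 8) = 64
  sig9 = if0(src1=8 -> else branch sig6) = 8
  sig10 = add(8, 64) = 72
  sig12 = min2(64, 8) = 8
  sig13 = add(72, 64) = 136
  sig14 = max2(8, 136) = 136
  sig15 = neg(136) = -136
  sig16 = min2(136, 64) = 64
  sig18 = max2(64, -136) = 64
  sig19 = if0(src2=3 -> else branch sig16) = 64
  sig20 = sub(8, 8) = 0
  sig21 = max2(64, 64) = 64
  sig22 = min2(64, -136) = -136
  sig23 = if0(sig22=-136 -> else branch sig20) = 0

Propagation after the edit:
  sig19: runs — src2 3->0; result 64 (same value as before).
  sig21: checked — values it read are unchanged (sig18 unchanged, sig19 unchanged); reused cached 64 without running.
  sig22: checked — values it read are unchanged (sig21 unchanged, sig15 unchanged); reused cached -136 without running.
  sig23: checked — values it read are unchanged (sig22 unchanged, sig20 unchanged); reused cached 0 without running.

Key observation: the change is absorbed at sig19 — it re-runs but produces the same value, and the output's value is unchanged.

New value of sig23: 0.
Derived signals that run: sig19 — 1 in total.
Values that change: src2.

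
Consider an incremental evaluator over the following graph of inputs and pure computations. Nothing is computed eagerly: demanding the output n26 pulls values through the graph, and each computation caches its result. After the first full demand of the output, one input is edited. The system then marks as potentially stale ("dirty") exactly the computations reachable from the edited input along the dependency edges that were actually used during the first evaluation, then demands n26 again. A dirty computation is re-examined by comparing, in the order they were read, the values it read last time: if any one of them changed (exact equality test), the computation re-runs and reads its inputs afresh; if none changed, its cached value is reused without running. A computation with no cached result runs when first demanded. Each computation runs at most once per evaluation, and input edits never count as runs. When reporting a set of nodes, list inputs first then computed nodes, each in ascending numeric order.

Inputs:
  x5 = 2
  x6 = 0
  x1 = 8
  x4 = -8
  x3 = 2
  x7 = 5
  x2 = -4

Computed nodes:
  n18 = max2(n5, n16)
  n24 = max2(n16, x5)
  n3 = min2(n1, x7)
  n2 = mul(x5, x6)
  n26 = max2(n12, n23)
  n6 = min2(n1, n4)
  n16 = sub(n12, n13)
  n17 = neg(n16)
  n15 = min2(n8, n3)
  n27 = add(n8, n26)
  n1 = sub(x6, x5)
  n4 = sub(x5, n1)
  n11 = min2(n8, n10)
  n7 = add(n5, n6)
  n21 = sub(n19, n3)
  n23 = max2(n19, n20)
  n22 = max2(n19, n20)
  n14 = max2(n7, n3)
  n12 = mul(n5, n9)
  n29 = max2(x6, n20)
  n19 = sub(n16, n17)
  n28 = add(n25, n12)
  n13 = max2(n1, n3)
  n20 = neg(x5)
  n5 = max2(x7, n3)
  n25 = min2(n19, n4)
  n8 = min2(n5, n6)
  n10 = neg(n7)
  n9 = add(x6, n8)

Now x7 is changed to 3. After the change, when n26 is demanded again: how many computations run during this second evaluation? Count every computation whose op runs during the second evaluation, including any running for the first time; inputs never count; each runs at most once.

Run set: n3, n5, n8, n12, n16, n17, n19, n23, n26 (9 run).
The important point: at n9 every value read last time is unchanged, so the dirty flag clears without a run.

Initial pass — values computed on the first demand:
  n1 = sub(0, 2) = -2
  n3 = min2(-2, 5) = -2
  n4 = sub(2, -2) = 4
  n5 = max2(5, -2) = 5
  n6 = min2(-2, 4) = -2
  n8 = min2(5, -2) = -2
  n9 = add(0, -2) = -2
  n12 = mul(5, -2) = -10
  n13 = max2(-2, -2) = -2
  n16 = sub(-10, -2) = -8
  n17 = neg(-8) = 8
  n19 = sub(-8, 8) = -16
  n20 = neg(2) = -2
  n23 = max2(-16, -2) = -2
  n26 = max2(-10, -2) = -2

Second demand — change propagation:
  n3: re-runs because x7 5->3; new result -2 (unchanged).
  n5: re-runs because x7 5->3; new result 3.
  n8: re-runs because n5 5->3; new result -2 (unchanged).
  n9: re-examined; everything it read last time is the same (x6 unchanged, n8 unchanged) — cache -2 kept, no run.
  n12: re-runs because n5 5->3; new result -6.
  n13: re-examined; everything it read last time is the same (n1 unchanged, n3 unchanged) — cache -2 kept, no run.
  n16: re-runs because n12 -10->-6; new result -4.
  n17: re-runs because n16 -8->-4; new result 4.
  n19: re-runs because n16 -8->-4; n17 8->4; new result -8.
  n23: re-runs because n19 -16->-8; new result -2 (unchanged).
  n26: re-runs because n12 -10->-6; new result -2 (unchanged).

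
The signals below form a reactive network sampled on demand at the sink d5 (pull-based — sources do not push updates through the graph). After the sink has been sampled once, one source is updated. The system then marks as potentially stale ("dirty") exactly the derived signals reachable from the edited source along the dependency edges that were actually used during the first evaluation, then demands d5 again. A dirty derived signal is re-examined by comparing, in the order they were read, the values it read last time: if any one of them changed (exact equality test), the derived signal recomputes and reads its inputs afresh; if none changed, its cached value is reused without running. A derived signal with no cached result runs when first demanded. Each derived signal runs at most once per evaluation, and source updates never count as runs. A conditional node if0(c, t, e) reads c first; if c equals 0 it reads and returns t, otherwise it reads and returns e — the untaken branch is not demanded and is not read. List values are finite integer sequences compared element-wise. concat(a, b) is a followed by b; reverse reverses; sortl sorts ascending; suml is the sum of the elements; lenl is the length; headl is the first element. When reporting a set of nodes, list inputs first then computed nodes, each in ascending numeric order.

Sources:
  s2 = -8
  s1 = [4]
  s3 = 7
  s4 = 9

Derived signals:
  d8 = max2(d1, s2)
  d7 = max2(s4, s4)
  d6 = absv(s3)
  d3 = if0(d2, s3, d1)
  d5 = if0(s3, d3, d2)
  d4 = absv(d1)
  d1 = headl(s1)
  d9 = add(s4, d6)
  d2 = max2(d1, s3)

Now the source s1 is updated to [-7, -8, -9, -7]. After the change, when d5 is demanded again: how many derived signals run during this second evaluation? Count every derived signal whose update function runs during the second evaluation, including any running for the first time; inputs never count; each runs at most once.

Run set: d1, d2 (2 run).
The important point: d2 recomputes to an identical value, and the output ends up unchanged.

Initial pass — values computed on the first demand:
  d1 = headl([4]) = 4
  d2 = max2(4, 7) = 7
  d5 = if0(s3=7 -> else branch d2) = 7

Second demand — change propagation:
  d1: re-runs because s1 [4]->[-7, -8, -9, -7]; new result -7.
  d2: re-runs because d1 4->-7; new result 7 (unchanged).
  d5: re-examined; everything it read last time is the same (s3 unchanged, d2 unchanged) — cache 7 kept, no run.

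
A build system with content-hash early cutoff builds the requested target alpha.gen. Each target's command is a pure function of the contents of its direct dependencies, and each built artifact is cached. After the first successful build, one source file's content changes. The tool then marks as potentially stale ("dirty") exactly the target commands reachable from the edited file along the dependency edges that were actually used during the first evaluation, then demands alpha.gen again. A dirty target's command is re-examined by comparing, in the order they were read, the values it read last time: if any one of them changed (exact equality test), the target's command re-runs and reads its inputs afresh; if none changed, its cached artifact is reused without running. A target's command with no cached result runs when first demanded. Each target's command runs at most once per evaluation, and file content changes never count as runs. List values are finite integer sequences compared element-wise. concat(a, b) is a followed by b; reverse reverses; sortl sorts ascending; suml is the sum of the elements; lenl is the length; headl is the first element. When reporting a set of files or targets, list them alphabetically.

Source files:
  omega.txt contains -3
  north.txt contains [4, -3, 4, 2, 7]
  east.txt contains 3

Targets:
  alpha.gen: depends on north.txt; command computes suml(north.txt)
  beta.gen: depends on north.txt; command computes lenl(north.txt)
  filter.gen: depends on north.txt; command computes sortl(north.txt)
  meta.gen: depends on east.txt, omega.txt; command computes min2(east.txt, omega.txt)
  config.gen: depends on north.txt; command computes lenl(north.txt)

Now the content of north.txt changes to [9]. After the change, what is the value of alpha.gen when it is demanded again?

First evaluation (everything demanded from the output):
  alpha.gen = suml([4, -3, 4, 2, 7]) = 14

Propagation after the edit:
  alpha.gen: runs — north.txt [4, -3, 4, 2, 7]->[9]; result 9.

New value of alpha.gen: 9.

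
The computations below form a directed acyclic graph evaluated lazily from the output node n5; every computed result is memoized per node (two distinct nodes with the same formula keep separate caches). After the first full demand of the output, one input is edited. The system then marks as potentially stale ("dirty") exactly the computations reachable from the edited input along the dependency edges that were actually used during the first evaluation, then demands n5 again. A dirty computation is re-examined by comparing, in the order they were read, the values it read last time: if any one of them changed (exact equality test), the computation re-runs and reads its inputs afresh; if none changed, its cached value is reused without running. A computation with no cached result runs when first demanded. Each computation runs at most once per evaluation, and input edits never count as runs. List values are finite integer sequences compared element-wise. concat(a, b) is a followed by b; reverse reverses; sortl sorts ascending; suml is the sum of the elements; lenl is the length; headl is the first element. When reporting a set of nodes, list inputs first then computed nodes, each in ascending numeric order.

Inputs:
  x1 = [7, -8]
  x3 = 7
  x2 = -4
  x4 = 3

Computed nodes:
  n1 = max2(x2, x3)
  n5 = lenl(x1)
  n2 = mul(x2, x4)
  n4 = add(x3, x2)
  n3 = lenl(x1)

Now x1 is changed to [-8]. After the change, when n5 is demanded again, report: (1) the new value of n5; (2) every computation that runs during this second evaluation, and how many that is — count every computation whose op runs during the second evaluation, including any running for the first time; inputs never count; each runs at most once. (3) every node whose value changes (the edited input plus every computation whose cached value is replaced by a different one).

Demanding n5 again yields 1.
1 computations run: n5.
The nodes whose values change: x1, n5.

First demand of the output computes:
  n5 = lenl([7, -8]) = 2

After the edit, cleaning proceeds:
  n5: a read changed (x1 [7, -8]->[-8]) — executes, giving 1.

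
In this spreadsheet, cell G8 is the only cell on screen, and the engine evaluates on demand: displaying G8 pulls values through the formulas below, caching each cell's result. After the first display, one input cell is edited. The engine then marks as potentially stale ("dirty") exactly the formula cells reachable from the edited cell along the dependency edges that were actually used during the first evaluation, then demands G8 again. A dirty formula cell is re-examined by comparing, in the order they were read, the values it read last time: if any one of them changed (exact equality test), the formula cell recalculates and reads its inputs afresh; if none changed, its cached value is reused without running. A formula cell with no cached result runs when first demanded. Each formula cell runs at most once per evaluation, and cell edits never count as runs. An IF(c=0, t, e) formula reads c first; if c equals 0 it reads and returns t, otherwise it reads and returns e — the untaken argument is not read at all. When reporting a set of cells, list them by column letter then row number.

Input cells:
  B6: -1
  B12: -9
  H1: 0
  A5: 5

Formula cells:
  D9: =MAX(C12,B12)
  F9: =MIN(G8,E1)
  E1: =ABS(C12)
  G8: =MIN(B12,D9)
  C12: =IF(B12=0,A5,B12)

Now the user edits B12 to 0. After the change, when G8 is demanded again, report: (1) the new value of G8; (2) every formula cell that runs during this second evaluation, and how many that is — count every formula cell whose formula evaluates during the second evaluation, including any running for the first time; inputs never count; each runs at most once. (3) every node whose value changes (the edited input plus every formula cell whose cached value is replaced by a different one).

G8 now evaluates to 0.
Run set: C12, D9, G8 (3 run).
Changed values: B12, C12, D9, G8.

Initial pass — values computed on the first demand:
  C12 = IF(B12=0: B12=-9 -> else branch B12) = -9
  D9 = MAX(-9, -9) = -9
  G8 = MIN(-9, -9) = -9

Second demand — change propagation:
  C12: re-runs because B12 -9->0; B12 -9->0; new result 5.
  D9: re-runs because C12 -9->5; B12 -9->0; new result 5.
  G8: re-runs because B12 -9->0; D9 -9->5; new result 0.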